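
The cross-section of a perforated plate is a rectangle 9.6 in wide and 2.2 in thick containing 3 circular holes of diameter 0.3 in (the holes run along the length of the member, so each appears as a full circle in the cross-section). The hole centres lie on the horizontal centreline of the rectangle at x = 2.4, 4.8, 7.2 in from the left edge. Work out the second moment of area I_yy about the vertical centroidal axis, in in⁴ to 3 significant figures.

Decompose the section into non-overlapping parts with the origin at the bottom-left of its bounding rectangle.
Plate: 9.6 × 2.2, A = 21.12 in², x = 4.8 in, Ī = 162.2 in⁴.
Hole 1 (subtracted): ⌀0.3, A = 0.070686 in², x = 2.4 in, Ī = 0.00039761 in⁴.
Hole 2 (subtracted): ⌀0.3, A = 0.070686 in², x = 4.8 in, Ī = 0.00039761 in⁴.
Hole 3 (subtracted): ⌀0.3, A = 0.070686 in², x = 7.2 in, Ī = 0.00039761 in⁴.
By symmetry the centroid is at mid-width, x̄ = 4.8 in.
Transfer each piece to the vertical centroidal axis using Ī + A·d² with d = x − 4.8:
  plate: d = 0 in → contributes +162.2 in⁴
  hole 1: d = -2.4 in → contributes −0.40755 in⁴
  hole 2: d = 0 in → contributes −0.00039761 in⁴
  hole 3: d = 2.4 in → contributes −0.40755 in⁴
Total I = 161.39 in⁴.

I_yy ≈ 161 in⁴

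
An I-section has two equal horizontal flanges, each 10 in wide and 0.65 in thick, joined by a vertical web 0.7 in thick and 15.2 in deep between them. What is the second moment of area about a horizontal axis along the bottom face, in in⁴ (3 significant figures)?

I_base ≈ 2630 in⁴

Break the section into simple shapes (no overlaps), measuring from the bottom-left corner of the bounding box.
Bottom flange: 10 × 0.65, A = 6.5 in², y = 0.325 in, Ī = 0.22885 in⁴.
Web: 0.7 × 15.2, A = 10.64 in², y = 8.25 in, Ī = 204.86 in⁴.
Top flange: 10 × 0.65, A = 6.5 in², y = 16.175 in, Ī = 0.22885 in⁴.
Transfer each piece to the bottom edge using Ī + A·d² with d = y − 0:
  bottom flange: d = 0.325 in → contributes +0.91542 in⁴
  web: d = 8.25 in → contributes +929.04 in⁴
  top flange: d = 16.175 in → contributes +1700.8 in⁴
Total I = 2630.8 in⁴.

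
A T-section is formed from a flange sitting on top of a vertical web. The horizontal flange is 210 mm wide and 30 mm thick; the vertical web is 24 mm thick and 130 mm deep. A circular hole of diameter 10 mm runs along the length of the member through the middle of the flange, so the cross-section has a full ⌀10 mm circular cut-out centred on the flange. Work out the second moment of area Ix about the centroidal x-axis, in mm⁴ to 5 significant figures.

Ix ≈ 1.8165 × 10⁷ mm⁴

Decompose the section into non-overlapping parts with the origin at the bottom-left of its bounding rectangle.
Flange: 210 × 30, A = 6 300 mm², y = 145 mm, Ī = 472 500 mm⁴.
Web: 24 × 130, A = 3 120 mm², y = 65 mm, Ī = 4 394 000 mm⁴.
Hole (subtracted): ⌀10, A = 78.53982 mm², y = 145 mm, Ī = 490.8739 mm⁴.
Centroid: ȳ = ΣA·y / ΣA = 118.2804 mm.
Transfer each piece to the centroidal x-axis using Ī + A·d² with d = y − 118.2804:
  flange: d = 26.71959 mm → contributes +4 970 300 mm⁴
  web: d = -53.28041 mm → contributes +13 251 062 mm⁴
  hole: d = 26.71959 mm → contributes −56563.32 mm⁴
Total I = 18 164 799 mm⁴.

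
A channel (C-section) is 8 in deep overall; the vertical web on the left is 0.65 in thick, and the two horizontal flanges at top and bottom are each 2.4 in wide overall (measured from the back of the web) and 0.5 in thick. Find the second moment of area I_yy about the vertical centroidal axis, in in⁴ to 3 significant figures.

Break the section into simple shapes (no overlaps), measuring from the bottom-left corner of the bounding box.
Web: 0.65 × 8, A = 5.2 in², x = 0.325 in, Ī = 0.18308 in⁴.
Top flange (beyond web): 1.75 × 0.5, A = 0.875 in², x = 1.525 in, Ī = 0.22331 in⁴.
Bottom flange (beyond web): 1.75 × 0.5, A = 0.875 in², x = 1.525 in, Ī = 0.22331 in⁴.
Centroid: x̄ = ΣA·x / ΣA = 0.62716 in.
Transfer each piece to the vertical centroidal axis using Ī + A·d² with d = x − 0.62716:
  web: d = -0.30216 in → contributes +0.65784 in⁴
  top flange (beyond web): d = 0.89784 in → contributes +0.92866 in⁴
  bottom flange (beyond web): d = 0.89784 in → contributes +0.92866 in⁴
Total I = 2.5152 in⁴.

I_yy ≈ 2.52 in⁴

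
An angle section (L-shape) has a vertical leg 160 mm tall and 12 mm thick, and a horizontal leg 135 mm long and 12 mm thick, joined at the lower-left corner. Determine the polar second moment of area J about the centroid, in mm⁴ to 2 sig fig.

Decompose the section into non-overlapping parts with the origin at the bottom-left of its bounding rectangle.
Vertical leg: 12 × 160, A = 1 920 mm², y = 80 mm, Ī = 4 096 000 mm⁴.
Horizontal leg (remainder): 123 × 12, A = 1 476 mm², y = 6 mm, Ī = 17 712 mm⁴.
Centroid: ȳ = ΣA·y / ΣA = 47.84 mm.
Transfer each piece to the centroidal x-axis using Ī + A·d² with d = y − 47.84:
  vertical leg: d = 32.16 mm → contributes +6 082 104 mm⁴
  horizontal leg (remainder): d = -41.84 mm → contributes +2 601 262 mm⁴
Total I = 8 683 366 mm⁴.
For the y-axis: x̄ = 35.34 mm.
Repeating about the centroidal y-axis gives I_y = 5 686 041 mm⁴.
Polar second moment: J = I_x + I_y = 14 369 408 mm⁴.

J ≈ 1.4 × 10⁷ mm⁴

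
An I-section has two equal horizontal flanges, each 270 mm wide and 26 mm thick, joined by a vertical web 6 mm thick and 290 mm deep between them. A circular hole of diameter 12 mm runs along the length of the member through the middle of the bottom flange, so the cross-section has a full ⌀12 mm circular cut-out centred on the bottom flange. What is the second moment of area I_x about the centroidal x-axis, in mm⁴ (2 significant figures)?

I_x ≈ 3.6 × 10⁸ mm⁴

Treat the section as a set of non-overlapping primitives; coordinates are from the bounding-box lower-left.
Bottom flange: 270 × 26, A = 7 020 mm², y = 13 mm, Ī = 395 460 mm⁴.
Web: 6 × 290, A = 1 740 mm², y = 171 mm, Ī = 12 194 500 mm⁴.
Top flange: 270 × 26, A = 7 020 mm², y = 329 mm, Ī = 395 460 mm⁴.
Hole (subtracted): ⌀12, A = 113.1 mm², y = 13 mm, Ī = 1 018 mm⁴.
Centroid: ȳ = ΣA·y / ΣA = 172.1 mm.
Transfer each piece to the centroidal x-axis using Ī + A·d² with d = y − 172.1:
  bottom flange: d = -159.1 mm → contributes +178 182 047 mm⁴
  web: d = -1.141 mm → contributes +12 196 764 mm⁴
  top flange: d = 156.9 mm → contributes +173 121 698 mm⁴
  hole: d = -159.1 mm → contributes −2 865 290 mm⁴
Total I = 360 635 219 mm⁴.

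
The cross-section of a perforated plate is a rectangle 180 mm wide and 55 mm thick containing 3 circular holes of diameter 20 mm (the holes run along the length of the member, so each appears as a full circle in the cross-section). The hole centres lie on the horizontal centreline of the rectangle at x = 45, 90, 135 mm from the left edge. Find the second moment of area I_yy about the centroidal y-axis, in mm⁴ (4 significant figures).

I_yy ≈ 2.543 × 10⁷ mm⁴

Break the section into simple shapes (no overlaps), measuring from the bottom-left corner of the bounding box.
Plate: 180 × 55, A = 9 900 mm², x = 90 mm, Ī = 26 730 000 mm⁴.
Hole 1 (subtracted): ⌀20, A = 314.159 mm², x = 45 mm, Ī = 7853.98 mm⁴.
Hole 2 (subtracted): ⌀20, A = 314.159 mm², x = 90 mm, Ī = 7853.98 mm⁴.
Hole 3 (subtracted): ⌀20, A = 314.159 mm², x = 135 mm, Ī = 7853.98 mm⁴.
By symmetry the centroid is at mid-width, x̄ = 90 mm.
Transfer each piece to the centroidal y-axis using Ī + A·d² with d = x − 90:
  plate: d = 0 mm → contributes +26 730 000 mm⁴
  hole 1: d = -45 mm → contributes −644 026 mm⁴
  hole 2: d = 0 mm → contributes −7853.98 mm⁴
  hole 3: d = 45 mm → contributes −644 026 mm⁴
Total I = 25 434 093 mm⁴.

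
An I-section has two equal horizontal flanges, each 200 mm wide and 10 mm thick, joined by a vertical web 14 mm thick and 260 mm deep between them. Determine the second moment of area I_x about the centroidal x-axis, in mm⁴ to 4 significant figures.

I_x ≈ 9.344 × 10⁷ mm⁴

Break the section into simple shapes (no overlaps), measuring from the bottom-left corner of the bounding box.
Bottom flange: 200 × 10, A = 2 000 mm², y = 5 mm, Ī = 16666.7 mm⁴.
Web: 14 × 260, A = 3 640 mm², y = 140 mm, Ī = 20 505 333 mm⁴.
Top flange: 200 × 10, A = 2 000 mm², y = 275 mm, Ī = 16666.7 mm⁴.
By symmetry the centroid is at mid-height, ȳ = 140 mm.
Transfer each piece to the centroidal x-axis using Ī + A·d² with d = y − 140:
  bottom flange: d = -135 mm → contributes +36 466 667 mm⁴
  web: d = 0 mm → contributes +20 505 333 mm⁴
  top flange: d = 135 mm → contributes +36 466 667 mm⁴
Total I = 93 438 667 mm⁴.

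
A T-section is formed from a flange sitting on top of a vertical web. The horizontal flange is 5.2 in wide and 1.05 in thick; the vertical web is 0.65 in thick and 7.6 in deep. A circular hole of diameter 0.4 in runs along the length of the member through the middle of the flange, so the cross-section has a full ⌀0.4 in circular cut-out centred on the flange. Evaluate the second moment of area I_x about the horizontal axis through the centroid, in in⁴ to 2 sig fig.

I_x ≈ 72 in⁴

Decompose the section into non-overlapping parts with the origin at the bottom-left of its bounding rectangle.
Flange: 5.2 × 1.05, A = 5.46 in², y = 8.125 in, Ī = 0.5016 in⁴.
Web: 0.65 × 7.6, A = 4.94 in², y = 3.8 in, Ī = 23.78 in⁴.
Hole (subtracted): ⌀0.4, A = 0.1257 in², y = 8.125 in, Ī = 0.001257 in⁴.
Centroid: ȳ = ΣA·y / ΣA = 6.045 in.
Transfer each piece to the horizontal axis through the centroid using Ī + A·d² with d = y − 6.045:
  flange: d = 2.08 in → contributes +24.11 in⁴
  web: d = -2.245 in → contributes +48.69 in⁴
  hole: d = 2.08 in → contributes −0.5447 in⁴
Total I = 72.25 in⁴.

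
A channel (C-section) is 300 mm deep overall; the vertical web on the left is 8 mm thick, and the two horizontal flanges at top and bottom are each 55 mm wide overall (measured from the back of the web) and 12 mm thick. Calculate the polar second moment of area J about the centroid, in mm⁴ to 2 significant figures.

J ≈ 4.2 × 10⁷ mm⁴

Decompose the section into non-overlapping parts with the origin at the bottom-left of its bounding rectangle.
Web: 8 × 300, A = 2 400 mm², y = 150 mm, Ī = 18 000 000 mm⁴.
Top flange (beyond web): 47 × 12, A = 564 mm², y = 294 mm, Ī = 6 768 mm⁴.
Bottom flange (beyond web): 47 × 12, A = 564 mm², y = 6 mm, Ī = 6 768 mm⁴.
By symmetry the centroid is at mid-height, ȳ = 150 mm.
Transfer each piece to the centroidal x-axis using Ī + A·d² with d = y − 150:
  web: d = 0 mm → contributes +18 000 000 mm⁴
  top flange (beyond web): d = 144 mm → contributes +11 701 872 mm⁴
  bottom flange (beyond web): d = -144 mm → contributes +11 701 872 mm⁴
Total I = 41 403 744 mm⁴.
For the y-axis: x̄ = 12.79 mm.
Repeating about the centroidal y-axis gives I_y = 800 752 mm⁴.
Polar second moment: J = I_x + I_y = 42 204 496 mm⁴.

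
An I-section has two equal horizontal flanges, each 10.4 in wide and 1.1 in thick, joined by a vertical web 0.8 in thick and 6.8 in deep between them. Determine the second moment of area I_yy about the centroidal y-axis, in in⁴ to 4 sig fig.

I_yy ≈ 206.5 in⁴

Break the section into simple shapes (no overlaps), measuring from the bottom-left corner of the bounding box.
Bottom flange: 10.4 × 1.1, A = 11.44 in², x = 5.2 in, Ī = 103.113 in⁴.
Web: 0.8 × 6.8, A = 5.44 in², x = 5.2 in, Ī = 0.290133 in⁴.
Top flange: 10.4 × 1.1, A = 11.44 in², x = 5.2 in, Ī = 103.113 in⁴.
By symmetry the centroid is at mid-width, x̄ = 5.2 in.
All pieces are centred on the centroidal y-axis, so I = ΣĪ = 206.515 in⁴.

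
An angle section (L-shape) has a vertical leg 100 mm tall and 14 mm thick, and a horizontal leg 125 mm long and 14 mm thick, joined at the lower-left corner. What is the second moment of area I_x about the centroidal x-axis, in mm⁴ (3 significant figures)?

Treat the section as a set of non-overlapping primitives; coordinates are from the bounding-box lower-left.
Vertical leg: 14 × 100, A = 1 400 mm², y = 50 mm, Ī = 1 166 667 mm⁴.
Horizontal leg (remainder): 111 × 14, A = 1 554 mm², y = 7 mm, Ī = 25 382 mm⁴.
Centroid: ȳ = ΣA·y / ΣA = 27.379 mm.
Transfer each piece to the centroidal x-axis using Ī + A·d² with d = y − 27.379:
  vertical leg: d = 22.621 mm → contributes +1 883 051 mm⁴
  horizontal leg (remainder): d = -20.379 mm → contributes +670 773 mm⁴
Total I = 2 553 824 mm⁴.

I_x ≈ 2.55 × 10⁶ mm⁴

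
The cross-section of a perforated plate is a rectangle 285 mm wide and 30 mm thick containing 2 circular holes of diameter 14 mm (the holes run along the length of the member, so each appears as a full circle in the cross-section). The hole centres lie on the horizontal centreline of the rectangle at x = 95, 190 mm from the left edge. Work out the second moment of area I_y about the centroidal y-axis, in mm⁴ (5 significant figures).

Split into non-overlapping primitives; take the origin at the lower-left of the bounding box.
Plate: 285 × 30, A = 8 550 mm², x = 142.5 mm, Ī = 57 872 813 mm⁴.
Hole 1 (subtracted): ⌀14, A = 153.938 mm², x = 95 mm, Ī = 1885.741 mm⁴.
Hole 2 (subtracted): ⌀14, A = 153.938 mm², x = 190 mm, Ī = 1885.741 mm⁴.
By symmetry the centroid is at mid-width, x̄ = 142.5 mm.
Transfer each piece to the centroidal y-axis using Ī + A·d² with d = x − 142.5:
  plate: d = 0 mm → contributes +57 872 813 mm⁴
  hole 1: d = -47.5 mm → contributes −349208.4 mm⁴
  hole 2: d = 47.5 mm → contributes −349208.4 mm⁴
Total I = 57 174 396 mm⁴.

I_y ≈ 5.7174 × 10⁷ mm⁴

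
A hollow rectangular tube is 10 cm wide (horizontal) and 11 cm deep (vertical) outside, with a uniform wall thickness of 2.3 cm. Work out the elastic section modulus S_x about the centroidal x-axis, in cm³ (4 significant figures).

S_x ≈ 180.2 cm³

Break the section into simple shapes (no overlaps), measuring from the bottom-left corner of the bounding box.
Outer rectangle: 10 × 11, A = 110 cm², y = 5.5 cm, Ī = 1109.17 cm⁴.
Inner void (subtracted): 5.4 × 6.4, A = 34.56 cm², y = 5.5 cm, Ī = 117.965 cm⁴.
By symmetry the centroid is at mid-height, ȳ = 5.5 cm.
All pieces are centred on the centroidal x-axis, so I = ΣĪ (holes subtracted) = 991.202 cm⁴.
Extreme fibre distance c = 5.5 cm; S = I/c = 180.219 cm³.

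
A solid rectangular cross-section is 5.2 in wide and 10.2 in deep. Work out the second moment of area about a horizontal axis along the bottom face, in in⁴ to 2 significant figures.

The section: 5.2 × 10.2, A = 53.04 in², y = 5.1 in, Ī = 459.9 in⁴.
Transfer it to the base of the section using Ī + A·d² with d = y − 0:
  the section: d = 5.1 in → contributes +1 839 in⁴
Total I = 1 839 in⁴.

I_base ≈ 1800 in⁴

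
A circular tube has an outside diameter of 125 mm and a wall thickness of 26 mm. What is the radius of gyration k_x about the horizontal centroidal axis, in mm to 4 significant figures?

k_x ≈ 36.19 mm

Treat the section as a set of non-overlapping primitives; coordinates are from the bounding-box lower-left.
Outer circle: ⌀125, A = 12271.8 mm², y = 62.5 mm, Ī = 11 984 225 mm⁴.
Bore (subtracted): ⌀73, A = 4185.39 mm², y = 62.5 mm, Ī = 1 393 995 mm⁴.
By symmetry the centroid is at mid-height, ȳ = 62.5 mm.
All pieces are centred on the horizontal centroidal axis, so I = ΣĪ (holes subtracted) = 10 590 230 mm⁴.
Radius of gyration: k = √(I/A) = √(10 590 230 / 8086.46) = 36.1887 mm.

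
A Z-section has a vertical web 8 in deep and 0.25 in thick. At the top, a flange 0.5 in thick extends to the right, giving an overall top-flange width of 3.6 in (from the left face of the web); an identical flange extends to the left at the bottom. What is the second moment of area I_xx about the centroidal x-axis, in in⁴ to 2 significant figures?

I_xx ≈ 58 in⁴

Decompose the section into non-overlapping parts with the origin at the bottom-left of its bounding rectangle.
Web: 0.25 × 8, A = 2 in², y = 4 in, Ī = 10.67 in⁴.
Top flange (beyond web): 3.35 × 0.5, A = 1.675 in², y = 7.75 in, Ī = 0.0349 in⁴.
Bottom flange (beyond web): 3.35 × 0.5, A = 1.675 in², y = 0.25 in, Ī = 0.0349 in⁴.
Centroid: ȳ = ΣA·y / ΣA = 4 in.
Transfer each piece to the centroidal x-axis using Ī + A·d² with d = y − 4:
  web: d = 0 in → contributes +10.67 in⁴
  top flange (beyond web): d = 3.75 in → contributes +23.59 in⁴
  bottom flange (beyond web): d = -3.75 in → contributes +23.59 in⁴
Total I = 57.85 in⁴.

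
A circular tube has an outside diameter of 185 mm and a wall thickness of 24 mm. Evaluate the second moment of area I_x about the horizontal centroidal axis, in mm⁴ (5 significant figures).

I_x ≈ 4.0206 × 10⁷ mm⁴

Split into non-overlapping primitives; take the origin at the lower-left of the bounding box.
Outer circle: ⌀185, A = 26880.25 mm², y = 92.5 mm, Ī = 57 498 539 mm⁴.
Bore (subtracted): ⌀137, A = 14741.14 mm², y = 92.5 mm, Ī = 17 292 276 mm⁴.
By symmetry the centroid is at mid-height, ȳ = 92.5 mm.
All pieces are centred on the horizontal centroidal axis, so I = ΣĪ (holes subtracted) = 40 206 263 mm⁴.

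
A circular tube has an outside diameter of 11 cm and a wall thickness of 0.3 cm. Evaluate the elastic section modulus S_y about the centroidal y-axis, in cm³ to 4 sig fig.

Break the section into simple shapes (no overlaps), measuring from the bottom-left corner of the bounding box.
Outer circle: ⌀11, A = 95.0332 cm², x = 5.5 cm, Ī = 718.688 cm⁴.
Bore (subtracted): ⌀10.4, A = 84.9487 cm², x = 5.5 cm, Ī = 574.253 cm⁴.
By symmetry the centroid is at mid-width, x̄ = 5.5 cm.
All pieces are centred on the centroidal y-axis, so I = ΣĪ (holes subtracted) = 144.435 cm⁴.
Extreme fibre distance c = 5.5 cm; S = I/c = 26.261 cm³.

S_y ≈ 26.26 cm³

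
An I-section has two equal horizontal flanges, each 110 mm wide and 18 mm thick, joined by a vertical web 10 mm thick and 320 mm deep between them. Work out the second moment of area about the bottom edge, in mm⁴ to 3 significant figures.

Split into non-overlapping primitives; take the origin at the lower-left of the bounding box.
Bottom flange: 110 × 18, A = 1 980 mm², y = 9 mm, Ī = 53 460 mm⁴.
Web: 10 × 320, A = 3 200 mm², y = 178 mm, Ī = 27 306 667 mm⁴.
Top flange: 110 × 18, A = 1 980 mm², y = 347 mm, Ī = 53 460 mm⁴.
Transfer each piece to the bottom edge using Ī + A·d² with d = y − 0:
  bottom flange: d = 9 mm → contributes +213 840 mm⁴
  web: d = 178 mm → contributes +128 695 467 mm⁴
  top flange: d = 347 mm → contributes +238 463 280 mm⁴
Total I = 367 372 587 mm⁴.

I_base ≈ 3.67 × 10⁸ mm⁴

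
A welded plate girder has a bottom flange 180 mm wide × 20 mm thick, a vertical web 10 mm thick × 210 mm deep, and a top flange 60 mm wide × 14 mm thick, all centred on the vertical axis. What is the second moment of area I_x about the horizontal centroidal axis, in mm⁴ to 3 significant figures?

I_x ≈ 5.03 × 10⁷ mm⁴

Treat the section as a set of non-overlapping primitives; coordinates are from the bounding-box lower-left.
Bottom plate: 180 × 20, A = 3 600 mm², y = 10 mm, Ī = 120 000 mm⁴.
Web plate: 10 × 210, A = 2 100 mm², y = 125 mm, Ī = 7 717 500 mm⁴.
Top plate: 60 × 14, A = 840 mm², y = 237 mm, Ī = 13 720 mm⁴.
Centroid: ȳ = ΣA·y / ΣA = 76.083 mm.
Transfer each piece to the horizontal centroidal axis using Ī + A·d² with d = y − 76.083:
  bottom plate: d = -66.083 mm → contributes +15 840 861 mm⁴
  web plate: d = 48.917 mm → contributes +12 742 622 mm⁴
  top plate: d = 160.92 mm → contributes +21 765 033 mm⁴
Total I = 50 348 515 mm⁴.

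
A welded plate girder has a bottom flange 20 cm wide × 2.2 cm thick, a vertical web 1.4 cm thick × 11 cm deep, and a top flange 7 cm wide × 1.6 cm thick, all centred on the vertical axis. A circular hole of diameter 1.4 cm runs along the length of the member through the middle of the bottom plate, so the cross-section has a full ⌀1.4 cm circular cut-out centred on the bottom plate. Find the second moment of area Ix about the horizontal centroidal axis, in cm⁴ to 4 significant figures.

Treat the section as a set of non-overlapping primitives; coordinates are from the bounding-box lower-left.
Bottom plate: 20 × 2.2, A = 44 cm², y = 1.1 cm, Ī = 17.7467 cm⁴.
Web plate: 1.4 × 11, A = 15.4 cm², y = 7.7 cm, Ī = 155.283 cm⁴.
Top plate: 7 × 1.6, A = 11.2 cm², y = 14 cm, Ī = 2.38933 cm⁴.
Hole (subtracted): ⌀1.4, A = 1.53938 cm², y = 1.1 cm, Ī = 0.188574 cm⁴.
Centroid: ȳ = ΣA·y / ΣA = 4.66383 cm.
Transfer each piece to the horizontal centroidal axis using Ī + A·d² with d = y − 4.66383:
  bottom plate: d = -3.56383 cm → contributes +576.584 cm⁴
  web plate: d = 3.03617 cm → contributes +297.246 cm⁴
  top plate: d = 9.33617 cm → contributes +978.628 cm⁴
  hole: d = -3.56383 cm → contributes −19.74 cm⁴
Total I = 1832.72 cm⁴.

Ix ≈ 1833 cm⁴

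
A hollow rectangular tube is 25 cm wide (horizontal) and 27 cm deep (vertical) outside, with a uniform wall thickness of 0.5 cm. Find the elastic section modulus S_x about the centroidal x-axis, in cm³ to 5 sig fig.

Split into non-overlapping primitives; take the origin at the lower-left of the bounding box.
Outer rectangle: 25 × 27, A = 675 cm², y = 13.5 cm, Ī = 41006.25 cm⁴.
Inner void (subtracted): 24 × 26, A = 624 cm², y = 13.5 cm, Ī = 35 152 cm⁴.
By symmetry the centroid is at mid-height, ȳ = 13.5 cm.
All pieces are centred on the centroidal x-axis, so I = ΣĪ (holes subtracted) = 5854.25 cm⁴.
Extreme fibre distance c = 13.5 cm; S = I/c = 433.6481 cm³.

S_x ≈ 433.65 cm³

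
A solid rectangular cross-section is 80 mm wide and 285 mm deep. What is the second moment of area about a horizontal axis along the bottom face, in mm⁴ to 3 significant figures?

The section: 80 × 285, A = 22 800 mm², y = 142.5 mm, Ī = 154 327 500 mm⁴.
Transfer it to the bottom edge using Ī + A·d² with d = y − 0:
  the section: d = 142.5 mm → contributes +617 310 000 mm⁴
Total I = 617 310 000 mm⁴.

I_base ≈ 6.17 × 10⁸ mm⁴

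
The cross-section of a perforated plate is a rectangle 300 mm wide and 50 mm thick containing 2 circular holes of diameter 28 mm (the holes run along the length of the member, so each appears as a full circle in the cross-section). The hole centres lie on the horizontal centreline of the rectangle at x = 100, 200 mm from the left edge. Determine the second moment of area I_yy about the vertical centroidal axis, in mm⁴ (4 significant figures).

I_yy ≈ 1.094 × 10⁸ mm⁴

Break the section into simple shapes (no overlaps), measuring from the bottom-left corner of the bounding box.
Plate: 300 × 50, A = 15 000 mm², x = 150 mm, Ī = 112 500 000 mm⁴.
Hole 1 (subtracted): ⌀28, A = 615.752 mm², x = 100 mm, Ī = 30171.9 mm⁴.
Hole 2 (subtracted): ⌀28, A = 615.752 mm², x = 200 mm, Ī = 30171.9 mm⁴.
By symmetry the centroid is at mid-width, x̄ = 150 mm.
Transfer each piece to the vertical centroidal axis using Ī + A·d² with d = x − 150:
  plate: d = 0 mm → contributes +112 500 000 mm⁴
  hole 1: d = -50 mm → contributes −1 569 552 mm⁴
  hole 2: d = 50 mm → contributes −1 569 552 mm⁴
Total I = 109 360 895 mm⁴.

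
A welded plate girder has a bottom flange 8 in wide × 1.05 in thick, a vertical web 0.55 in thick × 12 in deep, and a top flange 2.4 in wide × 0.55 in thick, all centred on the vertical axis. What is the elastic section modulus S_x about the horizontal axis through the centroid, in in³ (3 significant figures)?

S_x ≈ 38.0 in³

Split into non-overlapping primitives; take the origin at the lower-left of the bounding box.
Bottom plate: 8 × 1.05, A = 8.4 in², y = 0.525 in, Ī = 0.77175 in⁴.
Web plate: 0.55 × 12, A = 6.6 in², y = 7.05 in, Ī = 79.2 in⁴.
Top plate: 2.4 × 0.55, A = 1.32 in², y = 13.325 in, Ī = 0.033275 in⁴.
Centroid: ȳ = ΣA·y / ΣA = 4.1991 in.
Transfer each piece to the horizontal axis through the centroid using Ī + A·d² with d = y − 4.1991:
  bottom plate: d = -3.6741 in → contributes +114.16 in⁴
  web plate: d = 2.8509 in → contributes +132.84 in⁴
  top plate: d = 9.1259 in → contributes +109.97 in⁴
Total I = 356.97 in⁴.
Extreme fibre distance c = 9.4009 in; S = I/c = 37.972 in³.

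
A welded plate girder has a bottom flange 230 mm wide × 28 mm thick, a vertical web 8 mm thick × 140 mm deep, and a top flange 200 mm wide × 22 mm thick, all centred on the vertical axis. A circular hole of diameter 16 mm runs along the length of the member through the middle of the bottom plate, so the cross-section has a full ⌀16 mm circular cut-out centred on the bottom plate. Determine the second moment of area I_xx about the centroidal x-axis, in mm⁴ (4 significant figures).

Decompose the section into non-overlapping parts with the origin at the bottom-left of its bounding rectangle.
Bottom plate: 230 × 28, A = 6 440 mm², y = 14 mm, Ī = 420 747 mm⁴.
Web plate: 8 × 140, A = 1 120 mm², y = 98 mm, Ī = 1 829 333 mm⁴.
Top plate: 200 × 22, A = 4 400 mm², y = 179 mm, Ī = 177 467 mm⁴.
Hole (subtracted): ⌀16, A = 201.062 mm², y = 14 mm, Ī = 3216.99 mm⁴.
Centroid: ȳ = ΣA·y / ΣA = 83.741 mm.
Transfer each piece to the centroidal x-axis using Ī + A·d² with d = y − 83.741:
  bottom plate: d = -69.741 mm → contributes +31 743 657 mm⁴
  web plate: d = 14.259 mm → contributes +2 057 051 mm⁴
  top plate: d = 95.259 mm → contributes +40 104 293 mm⁴
  hole: d = -69.741 mm → contributes −981 143 mm⁴
Total I = 72 923 857 mm⁴.

I_xx ≈ 7.292 × 10⁷ mm⁴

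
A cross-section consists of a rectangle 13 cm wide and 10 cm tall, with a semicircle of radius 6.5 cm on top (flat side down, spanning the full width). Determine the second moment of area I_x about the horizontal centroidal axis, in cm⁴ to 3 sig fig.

I_x ≈ 3920 cm⁴

Break the section into simple shapes (no overlaps), measuring from the bottom-left corner of the bounding box.
Rectangular body: 13 × 10, A = 130 cm², y = 5 cm, Ī = 1083.3 cm⁴.
Semicircular cap: semicircle r = 6.5, A = 66.366 cm², y = 12.759 cm, Ī = 195.92 cm⁴.
Centroid: ȳ = ΣA·y / ΣA = 7.6222 cm.
Transfer each piece to the horizontal centroidal axis using Ī + A·d² with d = y − 7.6222:
  rectangular body: d = -2.6222 cm → contributes +1977.2 cm⁴
  semicircular cap: d = 5.1365 cm → contributes +1946.9 cm⁴
Total I = 3924.1 cm⁴.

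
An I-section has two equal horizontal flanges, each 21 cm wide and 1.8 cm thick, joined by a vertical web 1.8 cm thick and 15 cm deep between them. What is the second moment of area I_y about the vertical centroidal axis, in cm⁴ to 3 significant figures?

Break the section into simple shapes (no overlaps), measuring from the bottom-left corner of the bounding box.
Bottom flange: 21 × 1.8, A = 37.8 cm², x = 10.5 cm, Ī = 1389.2 cm⁴.
Web: 1.8 × 15, A = 27 cm², x = 10.5 cm, Ī = 7.29 cm⁴.
Top flange: 21 × 1.8, A = 37.8 cm², x = 10.5 cm, Ī = 1389.2 cm⁴.
By symmetry the centroid is at mid-width, x̄ = 10.5 cm.
All pieces are centred on the vertical centroidal axis, so I = ΣĪ = 2785.6 cm⁴.

I_y ≈ 2790 cm⁴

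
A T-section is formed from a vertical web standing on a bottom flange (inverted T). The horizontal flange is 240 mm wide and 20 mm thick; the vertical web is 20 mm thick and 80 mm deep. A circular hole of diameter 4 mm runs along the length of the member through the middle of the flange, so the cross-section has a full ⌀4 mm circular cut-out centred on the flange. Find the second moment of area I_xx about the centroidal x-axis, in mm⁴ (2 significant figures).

I_xx ≈ 4.0 × 10⁶ mm⁴

Decompose the section into non-overlapping parts with the origin at the bottom-left of its bounding rectangle.
Flange: 240 × 20, A = 4 800 mm², y = 10 mm, Ī = 160 000 mm⁴.
Web: 20 × 80, A = 1 600 mm², y = 60 mm, Ī = 853 333 mm⁴.
Hole (subtracted): ⌀4, A = 12.57 mm², y = 10 mm, Ī = 12.57 mm⁴.
Centroid: ȳ = ΣA·y / ΣA = 22.52 mm.
Transfer each piece to the centroidal x-axis using Ī + A·d² with d = y − 22.52:
  flange: d = -12.52 mm → contributes +912 954 mm⁴
  web: d = 37.48 mm → contributes +3 100 383 mm⁴
  hole: d = -12.52 mm → contributes −1 984 mm⁴
Total I = 4 011 353 mm⁴.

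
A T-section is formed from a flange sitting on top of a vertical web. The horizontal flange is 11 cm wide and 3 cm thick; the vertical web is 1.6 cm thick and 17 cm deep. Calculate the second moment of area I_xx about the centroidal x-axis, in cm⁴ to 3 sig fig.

Decompose the section into non-overlapping parts with the origin at the bottom-left of its bounding rectangle.
Flange: 11 × 3, A = 33 cm², y = 18.5 cm, Ī = 24.75 cm⁴.
Web: 1.6 × 17, A = 27.2 cm², y = 8.5 cm, Ī = 655.07 cm⁴.
Centroid: ȳ = ΣA·y / ΣA = 13.982 cm.
Transfer each piece to the centroidal x-axis using Ī + A·d² with d = y − 13.982:
  flange: d = 4.5183 cm → contributes +698.44 cm⁴
  web: d = -5.4817 cm → contributes +1472.4 cm⁴
Total I = 2170.8 cm⁴.

I_xx ≈ 2170 cm⁴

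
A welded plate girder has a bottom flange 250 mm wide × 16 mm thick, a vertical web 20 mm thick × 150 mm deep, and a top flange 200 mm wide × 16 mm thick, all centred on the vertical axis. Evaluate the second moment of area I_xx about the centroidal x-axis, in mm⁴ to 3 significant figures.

I_xx ≈ 5.49 × 10⁷ mm⁴

Split into non-overlapping primitives; take the origin at the lower-left of the bounding box.
Bottom plate: 250 × 16, A = 4 000 mm², y = 8 mm, Ī = 85 333 mm⁴.
Web plate: 20 × 150, A = 3 000 mm², y = 91 mm, Ī = 5 625 000 mm⁴.
Top plate: 200 × 16, A = 3 200 mm², y = 174 mm, Ī = 68 267 mm⁴.
Centroid: ȳ = ΣA·y / ΣA = 84.49 mm.
Transfer each piece to the centroidal x-axis using Ī + A·d² with d = y − 84.49:
  bottom plate: d = -76.49 mm → contributes +23 488 334 mm⁴
  web plate: d = 6.5098 mm → contributes +5 752 133 mm⁴
  top plate: d = 89.51 mm → contributes +25 706 683 mm⁴
Total I = 54 947 149 mm⁴.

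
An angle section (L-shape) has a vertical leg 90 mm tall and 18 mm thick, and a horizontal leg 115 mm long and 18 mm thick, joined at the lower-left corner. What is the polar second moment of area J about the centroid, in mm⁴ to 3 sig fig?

J ≈ 6.42 × 10⁶ mm⁴

Decompose the section into non-overlapping parts with the origin at the bottom-left of its bounding rectangle.
Vertical leg: 18 × 90, A = 1 620 mm², y = 45 mm, Ī = 1 093 500 mm⁴.
Horizontal leg (remainder): 97 × 18, A = 1 746 mm², y = 9 mm, Ī = 47 142 mm⁴.
Centroid: ȳ = ΣA·y / ΣA = 26.326 mm.
Transfer each piece to the centroidal x-axis using Ī + A·d² with d = y − 26.326:
  vertical leg: d = 18.674 mm → contributes +1 658 411 mm⁴
  horizontal leg (remainder): d = -17.326 mm → contributes +571 287 mm⁴
Total I = 2 229 698 mm⁴.
For the y-axis: x̄ = 38.826 mm.
Repeating about the centroidal y-axis gives I_y = 4 191 060 mm⁴.
Polar second moment: J = I_x + I_y = 6 420 758 mm⁴.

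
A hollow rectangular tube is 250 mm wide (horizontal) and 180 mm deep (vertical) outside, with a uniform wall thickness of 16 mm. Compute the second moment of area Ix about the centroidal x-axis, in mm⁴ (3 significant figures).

Ix ≈ 6.26 × 10⁷ mm⁴

Decompose the section into non-overlapping parts with the origin at the bottom-left of its bounding rectangle.
Outer rectangle: 250 × 180, A = 45 000 mm², y = 90 mm, Ī = 121 500 000 mm⁴.
Inner void (subtracted): 218 × 148, A = 32 264 mm², y = 90 mm, Ī = 58 892 555 mm⁴.
By symmetry the centroid is at mid-height, ȳ = 90 mm.
All pieces are centred on the centroidal x-axis, so I = ΣĪ (holes subtracted) = 62 607 445 mm⁴.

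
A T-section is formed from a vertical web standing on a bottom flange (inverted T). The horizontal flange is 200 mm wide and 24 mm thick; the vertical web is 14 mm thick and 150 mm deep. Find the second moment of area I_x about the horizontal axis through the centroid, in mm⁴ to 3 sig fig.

Split into non-overlapping primitives; take the origin at the lower-left of the bounding box.
Flange: 200 × 24, A = 4 800 mm², y = 12 mm, Ī = 230 400 mm⁴.
Web: 14 × 150, A = 2 100 mm², y = 99 mm, Ī = 3 937 500 mm⁴.
Centroid: ȳ = ΣA·y / ΣA = 38.478 mm.
Transfer each piece to the horizontal axis through the centroid using Ī + A·d² with d = y − 38.478:
  flange: d = -26.478 mm → contributes +3 595 672 mm⁴
  web: d = 60.522 mm → contributes +11 629 550 mm⁴
Total I = 15 225 222 mm⁴.

I_x ≈ 1.52 × 10⁷ mm⁴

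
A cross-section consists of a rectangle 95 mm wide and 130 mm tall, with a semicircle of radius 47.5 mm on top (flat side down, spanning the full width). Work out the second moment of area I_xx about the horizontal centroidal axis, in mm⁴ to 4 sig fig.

I_xx ≈ 3.792 × 10⁷ mm⁴

Treat the section as a set of non-overlapping primitives; coordinates are from the bounding-box lower-left.
Rectangular body: 95 × 130, A = 12 350 mm², y = 65 mm, Ī = 17 392 917 mm⁴.
Semicircular cap: semicircle r = 47.5, A = 3544.11 mm², y = 150.16 mm, Ī = 558 736 mm⁴.
Centroid: ȳ = ΣA·y / ΣA = 83.9891 mm.
Transfer each piece to the horizontal centroidal axis using Ī + A·d² with d = y − 83.9891:
  rectangular body: d = -18.9891 mm → contributes +21 846 158 mm⁴
  semicircular cap: d = 66.1705 mm → contributes +16 076 749 mm⁴
Total I = 37 922 907 mm⁴.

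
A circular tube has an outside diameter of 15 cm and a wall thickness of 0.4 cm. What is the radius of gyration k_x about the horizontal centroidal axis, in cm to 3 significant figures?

k_x ≈ 5.16 cm

Break the section into simple shapes (no overlaps), measuring from the bottom-left corner of the bounding box.
Outer circle: ⌀15, A = 176.71 cm², y = 7.5 cm, Ī = 2 485 cm⁴.
Bore (subtracted): ⌀14.2, A = 158.37 cm², y = 7.5 cm, Ī = 1995.8 cm⁴.
By symmetry the centroid is at mid-height, ȳ = 7.5 cm.
All pieces are centred on the horizontal centroidal axis, so I = ΣĪ (holes subtracted) = 489.22 cm⁴.
Radius of gyration: k = √(I/A) = √(489.22 / 18.347) = 5.1638 cm.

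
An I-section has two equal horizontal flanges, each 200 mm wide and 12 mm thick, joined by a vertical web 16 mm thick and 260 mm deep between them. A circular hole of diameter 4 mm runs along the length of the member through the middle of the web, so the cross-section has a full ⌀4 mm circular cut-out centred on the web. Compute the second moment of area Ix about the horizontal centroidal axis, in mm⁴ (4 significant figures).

Break the section into simple shapes (no overlaps), measuring from the bottom-left corner of the bounding box.
Bottom flange: 200 × 12, A = 2 400 mm², y = 6 mm, Ī = 28 800 mm⁴.
Web: 16 × 260, A = 4 160 mm², y = 142 mm, Ī = 23 434 667 mm⁴.
Top flange: 200 × 12, A = 2 400 mm², y = 278 mm, Ī = 28 800 mm⁴.
Hole (subtracted): ⌀4, A = 12.5664 mm², y = 142 mm, Ī = 12.5664 mm⁴.
By symmetry the centroid is at mid-height, ȳ = 142 mm.
Transfer each piece to the horizontal centroidal axis using Ī + A·d² with d = y − 142:
  bottom flange: d = -136 mm → contributes +44 419 200 mm⁴
  web: d = 0 mm → contributes +23 434 667 mm⁴
  top flange: d = 136 mm → contributes +44 419 200 mm⁴
  hole: d = 0 mm → contributes −12.5664 mm⁴
Total I = 112 273 054 mm⁴.

Ix ≈ 1.123 × 10⁸ mm⁴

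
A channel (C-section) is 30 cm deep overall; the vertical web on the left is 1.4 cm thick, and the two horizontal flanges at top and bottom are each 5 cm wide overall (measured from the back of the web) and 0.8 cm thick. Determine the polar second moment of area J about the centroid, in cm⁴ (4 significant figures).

Break the section into simple shapes (no overlaps), measuring from the bottom-left corner of the bounding box.
Web: 1.4 × 30, A = 42 cm², y = 15 cm, Ī = 3 150 cm⁴.
Top flange (beyond web): 3.6 × 0.8, A = 2.88 cm², y = 29.6 cm, Ī = 0.1536 cm⁴.
Bottom flange (beyond web): 3.6 × 0.8, A = 2.88 cm², y = 0.4 cm, Ī = 0.1536 cm⁴.
By symmetry the centroid is at mid-height, ȳ = 15 cm.
Transfer each piece to the centroidal x-axis using Ī + A·d² with d = y − 15:
  web: d = 0 cm → contributes +3 150 cm⁴
  top flange (beyond web): d = 14.6 cm → contributes +614.054 cm⁴
  bottom flange (beyond web): d = -14.6 cm → contributes +614.054 cm⁴
Total I = 4378.11 cm⁴.
For the y-axis: x̄ = 1.00151 cm.
Repeating about the centroidal y-axis gives I_y = 44.7391 cm⁴.
Polar second moment: J = I_x + I_y = 4422.85 cm⁴.

J ≈ 4423 cm⁴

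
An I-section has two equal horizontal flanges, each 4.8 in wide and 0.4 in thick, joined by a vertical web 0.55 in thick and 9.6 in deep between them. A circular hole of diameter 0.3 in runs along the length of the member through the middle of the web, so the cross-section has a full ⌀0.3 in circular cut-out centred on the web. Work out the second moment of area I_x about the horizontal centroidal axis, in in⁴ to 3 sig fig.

I_x ≈ 137 in⁴

Split into non-overlapping primitives; take the origin at the lower-left of the bounding box.
Bottom flange: 4.8 × 0.4, A = 1.92 in², y = 0.2 in, Ī = 0.0256 in⁴.
Web: 0.55 × 9.6, A = 5.28 in², y = 5.2 in, Ī = 40.55 in⁴.
Top flange: 4.8 × 0.4, A = 1.92 in², y = 10.2 in, Ī = 0.0256 in⁴.
Hole (subtracted): ⌀0.3, A = 0.070686 in², y = 5.2 in, Ī = 0.00039761 in⁴.
By symmetry the centroid is at mid-height, ȳ = 5.2 in.
Transfer each piece to the horizontal centroidal axis using Ī + A·d² with d = y − 5.2:
  bottom flange: d = -5 in → contributes +48.026 in⁴
  web: d = 0 in → contributes +40.55 in⁴
  top flange: d = 5 in → contributes +48.026 in⁴
  hole: d = 0 in → contributes −0.00039761 in⁴
Total I = 136.6 in⁴.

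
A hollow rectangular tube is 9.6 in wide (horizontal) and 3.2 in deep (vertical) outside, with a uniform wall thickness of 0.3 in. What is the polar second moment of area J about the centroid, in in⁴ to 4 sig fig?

Treat the section as a set of non-overlapping primitives; coordinates are from the bounding-box lower-left.
Outer rectangle: 9.6 × 3.2, A = 30.72 in², y = 1.6 in, Ī = 26.2144 in⁴.
Inner void (subtracted): 9 × 2.6, A = 23.4 in², y = 1.6 in, Ī = 13.182 in⁴.
By symmetry the centroid is at mid-height, ȳ = 1.6 in.
All pieces are centred on the centroidal x-axis, so I = ΣĪ (holes subtracted) = 13.0324 in⁴.
Repeating about the centroidal y-axis gives I_y = 77.9796 in⁴.
Polar second moment: J = I_x + I_y = 91.012 in⁴.

J ≈ 91.01 in⁴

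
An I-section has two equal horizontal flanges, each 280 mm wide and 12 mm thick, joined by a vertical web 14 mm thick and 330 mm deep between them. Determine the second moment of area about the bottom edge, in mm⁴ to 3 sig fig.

I_base ≈ 5.94 × 10⁸ mm⁴

Break the section into simple shapes (no overlaps), measuring from the bottom-left corner of the bounding box.
Bottom flange: 280 × 12, A = 3 360 mm², y = 6 mm, Ī = 40 320 mm⁴.
Web: 14 × 330, A = 4 620 mm², y = 177 mm, Ī = 41 926 500 mm⁴.
Top flange: 280 × 12, A = 3 360 mm², y = 348 mm, Ī = 40 320 mm⁴.
Transfer each piece to the base of the section using Ī + A·d² with d = y − 0:
  bottom flange: d = 6 mm → contributes +161 280 mm⁴
  web: d = 177 mm → contributes +186 666 480 mm⁴
  top flange: d = 348 mm → contributes +406 949 760 mm⁴
Total I = 593 777 520 mm⁴.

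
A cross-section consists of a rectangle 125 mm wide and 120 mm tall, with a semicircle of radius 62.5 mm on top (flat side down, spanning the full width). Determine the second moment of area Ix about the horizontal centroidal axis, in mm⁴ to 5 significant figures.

Ix ≈ 5.2277 × 10⁷ mm⁴

Treat the section as a set of non-overlapping primitives; coordinates are from the bounding-box lower-left.
Rectangular body: 125 × 120, A = 15 000 mm², y = 60 mm, Ī = 18 000 000 mm⁴.
Semicircular cap: semicircle r = 62.5, A = 6135.923 mm², y = 146.5258 mm, Ī = 1 674 758 mm⁴.
Centroid: ȳ = ΣA·y / ΣA = 85.11912 mm.
Transfer each piece to the horizontal centroidal axis using Ī + A·d² with d = y − 85.11912:
  rectangular body: d = -25.11912 mm → contributes +27 464 553 mm⁴
  semicircular cap: d = 61.4067 mm → contributes +24 811 994 mm⁴
Total I = 52 276 548 mm⁴.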